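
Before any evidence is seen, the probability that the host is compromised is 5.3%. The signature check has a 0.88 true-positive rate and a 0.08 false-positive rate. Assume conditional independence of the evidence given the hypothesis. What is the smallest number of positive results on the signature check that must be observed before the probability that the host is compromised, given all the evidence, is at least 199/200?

Prior odds: 0.053 ÷ 0.947 = 53/947.
Likelihood ratio of a positive result = 0.88/0.08 = 11.
Target posterior odds = 0.995/0.005 = 199.
Require 11ⁿ ≥ 199 ÷ (53/947) = 188453/53.
11³ = 1331 falls short of 188453/53 but 11⁴ = 14641 reaches it, so n = 4.

4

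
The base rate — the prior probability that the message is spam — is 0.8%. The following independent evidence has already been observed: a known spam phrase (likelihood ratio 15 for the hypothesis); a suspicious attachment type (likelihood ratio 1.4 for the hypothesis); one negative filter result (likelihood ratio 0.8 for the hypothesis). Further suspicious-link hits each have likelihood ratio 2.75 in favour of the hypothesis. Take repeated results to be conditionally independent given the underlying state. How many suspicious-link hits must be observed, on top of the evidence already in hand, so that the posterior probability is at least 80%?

Prior odds = 0.008/0.992 = 1/124.
Combined Bayes factor of the evidence already in hand = 15 × 1.4 × 0.8 = 16.8.
Odds after that evidence = (1/124) × 16.8 = 21/155.
Target odds = 0.8/0.2 = 4.
Need 2.75ⁿ ≥ 4 ÷ (21/155) = 620/21.
2.75³ = 20.796875 falls short of 620/21 but 2.75⁴ = 57.19140625 reaches it, so n = 4.

4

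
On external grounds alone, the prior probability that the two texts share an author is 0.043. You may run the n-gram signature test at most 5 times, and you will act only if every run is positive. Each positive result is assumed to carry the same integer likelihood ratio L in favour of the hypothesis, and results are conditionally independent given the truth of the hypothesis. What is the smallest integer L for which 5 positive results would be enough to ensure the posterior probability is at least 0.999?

Prior odds = 0.043/0.957 = 43/957.
Target odds = 0.999/0.001 = 999.
Need L⁵ ≥ 999 ÷ (43/957) = 956043/43.
7⁵ = 16807 < 956043/43 ≤ 32768 = 8⁵, so L = 8.

8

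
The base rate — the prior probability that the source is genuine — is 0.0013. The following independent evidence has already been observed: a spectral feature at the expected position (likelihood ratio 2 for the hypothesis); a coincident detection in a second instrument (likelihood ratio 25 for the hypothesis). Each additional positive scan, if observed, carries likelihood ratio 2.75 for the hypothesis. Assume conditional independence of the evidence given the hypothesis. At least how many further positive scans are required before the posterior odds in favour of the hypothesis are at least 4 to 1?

Prior odds = 0.0013/0.9987 = 13/9987.
Combined Bayes factor of the evidence already in hand = 2 × 25 = 50.
Odds after that evidence = (13/9987) × 50 = 650/9987.
Target odds = 4.
Need 2.75ⁿ ≥ 4 ÷ (650/9987) = 19974/325.
2.75⁴ = 57.19140625 falls short of 19974/325 but 2.75⁵ = 161051/1024 reaches it, so n = 5.

5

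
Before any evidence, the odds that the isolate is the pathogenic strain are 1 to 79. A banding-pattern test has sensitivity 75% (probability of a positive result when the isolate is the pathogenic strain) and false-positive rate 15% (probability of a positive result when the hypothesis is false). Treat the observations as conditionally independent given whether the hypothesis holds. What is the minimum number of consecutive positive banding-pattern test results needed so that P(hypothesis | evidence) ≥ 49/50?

6

Prior odds = 1/79.
Likelihood ratio of a positive result = 0.75/0.15 = 5.
Target odds: 0.98 ÷ 0.02 = 49.
Need (1/79) × 5ⁿ ≥ 49, i.e. 5ⁿ ≥ 3871.
5⁵ = 3125 falls short of 3871 but 5⁶ = 15625 reaches it, so n = 6.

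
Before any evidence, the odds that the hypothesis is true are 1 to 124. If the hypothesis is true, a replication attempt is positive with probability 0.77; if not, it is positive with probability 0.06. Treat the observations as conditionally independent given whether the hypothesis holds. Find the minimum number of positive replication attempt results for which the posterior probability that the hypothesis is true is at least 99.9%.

Prior odds = 1/124.
Likelihood ratio of a positive = 0.77/0.06 = 77/6.
Target posterior odds = 0.999/0.001 = 999.
Require (77/6)ⁿ ≥ 999 ÷ (1/124) = 123876.
(77/6)⁴ = 35153041/1296 falls short of 123876 but (77/6)⁵ ≈348095 reaches it, so n = 5.

5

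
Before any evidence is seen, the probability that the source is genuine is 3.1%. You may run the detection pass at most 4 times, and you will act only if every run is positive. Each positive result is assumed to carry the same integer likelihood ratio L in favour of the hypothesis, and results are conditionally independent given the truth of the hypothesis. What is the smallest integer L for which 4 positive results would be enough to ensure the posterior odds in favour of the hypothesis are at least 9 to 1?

5

Prior odds = 0.031/0.969 = 31/969.
Target odds = 9.
Need L⁴ ≥ 9 ÷ (31/969) = 8721/31.
4⁴ = 256 < 8721/31 ≤ 625 = 5⁴, so L = 5.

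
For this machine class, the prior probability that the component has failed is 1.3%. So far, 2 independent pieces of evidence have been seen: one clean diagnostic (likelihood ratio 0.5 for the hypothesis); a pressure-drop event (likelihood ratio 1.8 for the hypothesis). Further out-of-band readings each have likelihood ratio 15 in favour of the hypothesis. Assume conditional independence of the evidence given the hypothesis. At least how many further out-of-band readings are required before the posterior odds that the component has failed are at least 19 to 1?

3

Prior odds = 0.013/0.987 = 13/987.
Combined Bayes factor of the evidence already in hand = 0.5 × 1.8 = 0.9.
Odds after that evidence = (13/987) × 0.9 = 39/3290.
Target odds = 19.
Need 15ⁿ ≥ 19 ÷ (39/3290) = 62510/39.
15² = 225 falls short of 62510/39 but 15³ = 3375 reaches it, so n = 3.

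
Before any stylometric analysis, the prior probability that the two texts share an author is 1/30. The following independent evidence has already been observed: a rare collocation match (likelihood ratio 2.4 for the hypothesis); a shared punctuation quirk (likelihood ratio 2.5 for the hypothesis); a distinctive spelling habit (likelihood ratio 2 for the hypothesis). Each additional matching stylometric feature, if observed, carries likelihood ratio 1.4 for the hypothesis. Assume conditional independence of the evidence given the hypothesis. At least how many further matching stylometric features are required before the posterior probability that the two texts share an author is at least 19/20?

Prior odds = (1/30)/(29/30) = 1/29.
Combined Bayes factor of the evidence already in hand = 2.4 × 2.5 × 2 = 12.
Odds after that evidence = (1/29) × 12 = 12/29.
Target odds = 0.95/0.05 = 19.
Need 1.4ⁿ ≥ 19 ÷ (12/29) = 551/12.
1.4¹¹ ≈40.4957 falls short of 551/12 but 1.4¹² ≈56.6939 reaches it, so n = 12.

12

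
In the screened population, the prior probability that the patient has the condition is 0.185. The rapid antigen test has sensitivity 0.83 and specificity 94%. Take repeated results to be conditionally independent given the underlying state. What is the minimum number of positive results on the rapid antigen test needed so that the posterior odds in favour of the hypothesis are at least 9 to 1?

Prior odds: 0.185 ÷ 0.815 = 37/163.
False-positive rate = 1 − 0.94 = 0.06; likelihood ratio of a positive = 0.83/0.06 = 83/6.
Target odds = 9.
Require (83/6)ⁿ ≥ 9 ÷ (37/163) = 1467/37.
(83/6)¹ = 83/6 falls short of 1467/37 but (83/6)² = 6889/36 reaches it, so n = 2.

2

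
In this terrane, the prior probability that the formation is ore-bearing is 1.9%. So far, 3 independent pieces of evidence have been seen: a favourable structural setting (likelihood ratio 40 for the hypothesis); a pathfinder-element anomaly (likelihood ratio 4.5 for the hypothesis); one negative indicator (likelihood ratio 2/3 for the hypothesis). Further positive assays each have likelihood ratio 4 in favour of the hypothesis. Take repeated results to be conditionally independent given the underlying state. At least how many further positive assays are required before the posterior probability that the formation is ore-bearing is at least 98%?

3

Prior odds = 0.019/0.981 = 19/981.
Combined Bayes factor of the evidence already in hand = 40 × 4.5 × (2/3) = 120.
Odds after that evidence = (19/981) × 120 = 760/327.
Target odds = 0.98/0.02 = 49.
Need 4ⁿ ≥ 49 ÷ (760/327) = 16023/760.
4² = 16 falls short of 16023/760 but 4³ = 64 reaches it, so n = 3.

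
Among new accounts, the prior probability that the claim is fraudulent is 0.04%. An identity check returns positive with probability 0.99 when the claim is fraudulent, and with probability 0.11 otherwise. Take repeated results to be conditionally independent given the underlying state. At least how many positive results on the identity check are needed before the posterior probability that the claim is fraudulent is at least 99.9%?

Prior odds: 0.0004 ÷ 0.9996 = 1/2499.
Likelihood ratio of a positive result = 0.99/0.11 = 9.
Target posterior odds = 0.999/0.001 = 999.
Require 9ⁿ ≥ 999 ÷ (1/2499) = 2496501.
9⁶ = 531441 falls short of 2496501 but 9⁷ = 4782969 reaches it, so n = 7.

7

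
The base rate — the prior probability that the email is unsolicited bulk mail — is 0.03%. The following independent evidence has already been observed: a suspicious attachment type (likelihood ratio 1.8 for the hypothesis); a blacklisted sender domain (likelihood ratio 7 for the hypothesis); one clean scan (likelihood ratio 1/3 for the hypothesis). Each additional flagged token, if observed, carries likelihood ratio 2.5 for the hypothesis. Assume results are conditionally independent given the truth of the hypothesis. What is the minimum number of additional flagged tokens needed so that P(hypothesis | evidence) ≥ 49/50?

12

Prior odds = 0.0003/0.9997 = 3/9997.
Combined Bayes factor of the evidence already in hand = 1.8 × 7 × (1/3) = 4.2.
Odds after that evidence = (3/9997) × 4.2 = 63/49985.
Target odds = 0.98/0.02 = 49.
Need 2.5ⁿ ≥ 49 ÷ (63/49985) = 349895/9.
2.5¹¹ = 48828125/2048 falls short of 349895/9 but 2.5¹² = 244140625/4096 reaches it, so n = 12.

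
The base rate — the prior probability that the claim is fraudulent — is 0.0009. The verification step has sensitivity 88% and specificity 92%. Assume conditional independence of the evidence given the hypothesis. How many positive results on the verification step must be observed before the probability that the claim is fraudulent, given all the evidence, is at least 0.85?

Prior odds: 0.0009 ÷ 0.9991 = 9/9991.
False-positive rate = 1 − 0.92 = 0.08; likelihood ratio of a positive = 0.88/0.08 = 11.
Target odds: 0.85 ÷ 0.15 = 17/3.
Require 11ⁿ ≥ 17/3 ÷ (9/9991) = 169847/27.
11³ = 1331 falls short of 169847/27 but 11⁴ = 14641 reaches it, so n = 4.

4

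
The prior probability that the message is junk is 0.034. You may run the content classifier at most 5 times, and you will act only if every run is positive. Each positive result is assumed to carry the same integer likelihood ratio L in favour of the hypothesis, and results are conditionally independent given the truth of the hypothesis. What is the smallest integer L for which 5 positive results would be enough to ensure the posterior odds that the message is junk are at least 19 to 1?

Prior odds = 0.034/0.966 = 17/483.
Target odds = 19.
Need L⁵ ≥ 19 ÷ (17/483) = 9177/17.
3⁵ = 243 < 9177/17 ≤ 1024 = 4⁵, so L = 4.

4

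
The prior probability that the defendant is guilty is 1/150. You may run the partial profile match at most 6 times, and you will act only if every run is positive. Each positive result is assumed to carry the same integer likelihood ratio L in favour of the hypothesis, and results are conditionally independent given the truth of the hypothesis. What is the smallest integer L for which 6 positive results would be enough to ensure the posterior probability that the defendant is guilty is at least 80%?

Prior odds = (1/150)/(149/150) = 1/149.
Target odds = 0.8/0.2 = 4.
Need L⁶ ≥ 4 ÷ (1/149) = 596.
2⁶ = 64 < 596 ≤ 729 = 3⁶, so L = 3.

3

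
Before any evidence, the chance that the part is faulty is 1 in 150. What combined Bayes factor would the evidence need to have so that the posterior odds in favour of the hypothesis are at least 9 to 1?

Prior odds = (1/150)/(149/150) = 1/149.
Target odds = 9.
Required Bayes factor = 9 ÷ (1/149) = 1341.

1341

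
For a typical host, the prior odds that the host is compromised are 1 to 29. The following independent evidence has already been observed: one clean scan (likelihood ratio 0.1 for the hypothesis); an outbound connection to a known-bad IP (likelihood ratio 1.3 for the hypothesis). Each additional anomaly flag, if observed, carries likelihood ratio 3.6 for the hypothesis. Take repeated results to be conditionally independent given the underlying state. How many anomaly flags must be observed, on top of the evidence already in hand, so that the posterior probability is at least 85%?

6

Prior odds = 1/29.
Combined Bayes factor of the evidence already in hand = 0.1 × 1.3 = 0.13.
Odds after that evidence = (1/29) × 0.13 = 13/2900.
Target odds = 0.85/0.15 = 17/3.
Need 3.6ⁿ ≥ 17/3 ÷ (13/2900) = 49300/39.
3.6⁵ = 604.66176 falls short of 49300/39 but 3.6⁶ = 34012224/15625 reaches it, so n = 6.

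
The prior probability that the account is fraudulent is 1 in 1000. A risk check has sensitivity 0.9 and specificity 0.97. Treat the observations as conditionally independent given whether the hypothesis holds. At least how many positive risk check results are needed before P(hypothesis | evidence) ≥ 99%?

Prior odds = 0.001/0.999 = 1/999.
False-positive rate = 1 − 0.97 = 0.03; likelihood ratio of a positive = 0.9/0.03 = 30.
Target odds: 0.99 ÷ 0.01 = 99.
Require 30ⁿ ≥ 99 ÷ (1/999) = 98901.
30³ = 27000 falls short of 98901 but 30⁴ = 810000 reaches it, so n = 4.

4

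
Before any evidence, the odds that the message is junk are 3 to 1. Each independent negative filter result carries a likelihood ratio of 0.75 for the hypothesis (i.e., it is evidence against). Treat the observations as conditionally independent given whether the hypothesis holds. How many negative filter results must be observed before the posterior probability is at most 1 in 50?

18

Prior odds = 3.
Likelihood ratio per negative filter result = 0.75.
Target posterior odds = 0.02/0.98 = 1/49.
Need 3 × 0.75ⁿ ≤ 1/49, i.e. 0.75ⁿ ≤ 1/147.
0.75¹⁷ ≈0.00751695 is still above 1/147 but 0.75¹⁸ ≈0.00563771 is at or below it, so n = 18.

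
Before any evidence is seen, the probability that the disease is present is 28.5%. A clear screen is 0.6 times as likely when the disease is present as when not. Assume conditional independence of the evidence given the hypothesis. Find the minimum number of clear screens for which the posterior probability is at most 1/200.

Prior odds = 0.285/0.715 = 57/143.
Likelihood ratio per clear screen = 0.6.
Target odds: 0.005 ÷ 0.995 = 1/199.
Require 0.6ⁿ ≤ 1/199 ÷ (57/143) = 143/11343.
0.6⁸ = 6561/390625 is still above 143/11343 but 0.6⁹ = 19683/1953125 is at or below it, so n = 9.

9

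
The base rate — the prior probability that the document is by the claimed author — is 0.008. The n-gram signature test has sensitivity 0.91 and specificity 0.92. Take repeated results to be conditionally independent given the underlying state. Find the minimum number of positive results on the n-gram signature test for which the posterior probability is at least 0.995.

5

Prior odds = 0.008/0.992 = 1/124.
False-positive rate = 1 − 0.92 = 0.08; likelihood ratio of a positive = 0.91/0.08 = 11.375.
Target odds: 0.995 ÷ 0.005 = 199.
Require 11.375ⁿ ≥ 199 ÷ (1/124) = 24676.
11.375⁴ = 68574961/4096 falls short of 24676 but 11.375⁵ ≈190439 reaches it, so n = 5.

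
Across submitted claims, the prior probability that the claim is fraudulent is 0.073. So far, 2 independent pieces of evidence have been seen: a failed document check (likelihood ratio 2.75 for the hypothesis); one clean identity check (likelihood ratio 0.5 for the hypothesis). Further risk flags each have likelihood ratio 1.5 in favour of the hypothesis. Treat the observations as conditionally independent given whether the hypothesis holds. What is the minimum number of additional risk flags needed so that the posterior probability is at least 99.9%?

23

Prior odds = 0.073/0.927 = 73/927.
Combined Bayes factor of the evidence already in hand = 2.75 × 0.5 = 1.375.
Odds after that evidence = (73/927) × 1.375 = 803/7416.
Target odds = 0.999/0.001 = 999.
Need 1.5ⁿ ≥ 999 ÷ (803/7416) = 7408584/803.
1.5²² ≈7481.83 falls short of 7408584/803 but 1.5²³ ≈11222.7 reaches it, so n = 23.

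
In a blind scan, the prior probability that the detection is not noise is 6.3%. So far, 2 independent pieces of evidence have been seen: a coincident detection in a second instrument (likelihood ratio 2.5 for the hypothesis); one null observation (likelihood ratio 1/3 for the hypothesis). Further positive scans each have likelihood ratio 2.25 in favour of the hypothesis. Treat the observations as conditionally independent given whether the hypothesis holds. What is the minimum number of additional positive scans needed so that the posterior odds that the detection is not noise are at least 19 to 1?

8

Prior odds = 0.063/0.937 = 63/937.
Combined Bayes factor of the evidence already in hand = 2.5 × (1/3) = 5/6.
Odds after that evidence = (63/937) × 5/6 = 105/1874.
Target odds = 19.
Need 2.25ⁿ ≥ 19 ÷ (105/1874) = 35606/105.
2.25⁷ = 4782969/16384 falls short of 35606/105 but 2.25⁸ = 43046721/65536 reaches it, so n = 8.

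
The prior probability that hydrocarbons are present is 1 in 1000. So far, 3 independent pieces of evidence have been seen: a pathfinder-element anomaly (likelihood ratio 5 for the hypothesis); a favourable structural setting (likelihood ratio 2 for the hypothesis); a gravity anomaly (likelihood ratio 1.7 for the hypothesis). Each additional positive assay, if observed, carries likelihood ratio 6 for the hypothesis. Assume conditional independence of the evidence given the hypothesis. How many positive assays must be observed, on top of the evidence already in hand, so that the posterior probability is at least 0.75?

3

Prior odds = 0.001/0.999 = 1/999.
Combined Bayes factor of the evidence already in hand = 5 × 2 × 1.7 = 17.
Odds after that evidence = (1/999) × 17 = 17/999.
Target odds = 0.75/0.25 = 3.
Need 6ⁿ ≥ 3 ÷ (17/999) = 2997/17.
6² = 36 falls short of 2997/17 but 6³ = 216 reaches it, so n = 3.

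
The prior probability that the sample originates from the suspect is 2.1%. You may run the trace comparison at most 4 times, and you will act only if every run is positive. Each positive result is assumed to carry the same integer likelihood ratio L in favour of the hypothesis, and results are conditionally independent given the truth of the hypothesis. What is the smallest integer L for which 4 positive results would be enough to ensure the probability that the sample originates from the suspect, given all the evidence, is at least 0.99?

Prior odds = 0.021/0.979 = 21/979.
Target odds = 0.99/0.01 = 99.
Need L⁴ ≥ 99 ÷ (21/979) = 32307/7.
8⁴ = 4096 < 32307/7 ≤ 6561 = 9⁴, so L = 9.

9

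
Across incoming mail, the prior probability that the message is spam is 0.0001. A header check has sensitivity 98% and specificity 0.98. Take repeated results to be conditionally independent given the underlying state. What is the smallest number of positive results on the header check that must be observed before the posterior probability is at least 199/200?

4

Prior odds: 0.0001 ÷ 0.9999 = 1/9999.
False-positive rate = 1 − 0.98 = 0.02; likelihood ratio of a positive = 0.98/0.02 = 49.
Target posterior odds = 0.995/0.005 = 199.
Require 49ⁿ ≥ 199 ÷ (1/9999) = 1989801.
49³ = 117649 falls short of 1989801 but 49⁴ = 5764801 reaches it, so n = 4.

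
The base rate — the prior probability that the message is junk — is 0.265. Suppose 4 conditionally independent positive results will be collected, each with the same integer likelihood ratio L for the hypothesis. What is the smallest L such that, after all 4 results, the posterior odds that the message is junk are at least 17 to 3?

2

Prior odds = 0.265/0.735 = 53/147.
Target odds = 17/3.
Need L⁴ ≥ 17/3 ÷ (53/147) = 833/53.
1⁴ = 1 < 833/53 ≤ 16 = 2⁴, so L = 2.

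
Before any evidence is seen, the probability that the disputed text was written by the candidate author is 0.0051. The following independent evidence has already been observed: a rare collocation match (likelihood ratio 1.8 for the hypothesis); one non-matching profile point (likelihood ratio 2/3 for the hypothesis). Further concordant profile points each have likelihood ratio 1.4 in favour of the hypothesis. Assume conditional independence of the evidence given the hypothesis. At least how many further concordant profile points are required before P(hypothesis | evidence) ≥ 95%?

24

Prior odds = 0.0051/0.9949 = 51/9949.
Combined Bayes factor of the evidence already in hand = 1.8 × (2/3) = 1.2.
Odds after that evidence = (51/9949) × 1.2 = 306/49745.
Target odds = 0.95/0.05 = 19.
Need 1.4ⁿ ≥ 19 ÷ (306/49745) = 945155/306.
1.4²³ ≈2295.86 falls short of 945155/306 but 1.4²⁴ ≈3214.2 reaches it, so n = 24.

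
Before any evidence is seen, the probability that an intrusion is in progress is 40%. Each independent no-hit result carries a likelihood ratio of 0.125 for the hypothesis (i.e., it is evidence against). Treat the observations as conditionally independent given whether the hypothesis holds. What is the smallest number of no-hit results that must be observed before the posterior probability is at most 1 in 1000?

Prior odds: 0.4 ÷ 0.6 = 2/3.
Likelihood ratio per no-hit result = 0.125.
Target posterior odds = 0.001/0.999 = 1/999.
Require 0.125ⁿ ≤ 1/999 ÷ (2/3) = 1/666.
0.125³ = 0.001953125 is still above 1/666 but 0.125⁴ = 1/4096 is at or below it, so n = 4.

4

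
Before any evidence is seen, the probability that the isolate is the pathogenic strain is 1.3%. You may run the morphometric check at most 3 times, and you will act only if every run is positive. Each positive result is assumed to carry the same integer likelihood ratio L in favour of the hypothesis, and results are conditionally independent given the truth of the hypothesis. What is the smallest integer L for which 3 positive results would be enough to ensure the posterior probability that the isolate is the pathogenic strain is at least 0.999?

Prior odds = 0.013/0.987 = 13/987.
Target odds = 0.999/0.001 = 999.
Need L³ ≥ 999 ÷ (13/987) = 986013/13.
42³ = 74088 < 986013/13 ≤ 79507 = 43³, so L = 43.

43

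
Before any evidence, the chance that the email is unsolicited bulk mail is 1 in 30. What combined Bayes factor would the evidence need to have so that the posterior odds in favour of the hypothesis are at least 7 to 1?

Prior odds = (1/30)/(29/30) = 1/29.
Target odds = 7.
Required Bayes factor = 7 ÷ (1/29) = 203.

203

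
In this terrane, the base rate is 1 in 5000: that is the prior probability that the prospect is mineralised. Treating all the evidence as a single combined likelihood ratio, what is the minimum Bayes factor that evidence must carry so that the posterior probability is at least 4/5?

Prior odds = 0.0002/0.9998 = 1/4999.
Target odds = 0.8/0.2 = 4.
Required Bayes factor = 4 ÷ (1/4999) = 19996.

19996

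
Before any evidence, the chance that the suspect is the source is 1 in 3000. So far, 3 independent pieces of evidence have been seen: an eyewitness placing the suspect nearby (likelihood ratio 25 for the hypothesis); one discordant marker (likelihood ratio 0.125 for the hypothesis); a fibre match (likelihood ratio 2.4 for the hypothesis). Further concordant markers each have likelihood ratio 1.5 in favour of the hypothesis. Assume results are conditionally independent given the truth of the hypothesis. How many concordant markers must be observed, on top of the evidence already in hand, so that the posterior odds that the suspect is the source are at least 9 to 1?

Prior odds = (1/3000)/(2999/3000) = 1/2999.
Combined Bayes factor of the evidence already in hand = 25 × 0.125 × 2.4 = 7.5.
Odds after that evidence = (1/2999) × 7.5 = 15/5998.
Target odds = 9.
Need 1.5ⁿ ≥ 9 ÷ (15/5998) = 3598.8.
1.5²⁰ ≈3325.26 falls short of 3598.8 but 1.5²¹ ≈4987.89 reaches it, so n = 21.

21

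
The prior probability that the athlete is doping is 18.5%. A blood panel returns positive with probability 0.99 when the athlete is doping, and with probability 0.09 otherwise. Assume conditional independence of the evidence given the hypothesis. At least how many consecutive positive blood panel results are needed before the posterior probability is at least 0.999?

Prior odds: 0.185 ÷ 0.815 = 37/163.
Likelihood ratio of a positive result = 0.99/0.09 = 11.
Target posterior odds = 0.999/0.001 = 999.
Need (37/163) × 11ⁿ ≥ 999, i.e. 11ⁿ ≥ 4401.
11³ = 1331 falls short of 4401 but 11⁴ = 14641 reaches it, so n = 4.

4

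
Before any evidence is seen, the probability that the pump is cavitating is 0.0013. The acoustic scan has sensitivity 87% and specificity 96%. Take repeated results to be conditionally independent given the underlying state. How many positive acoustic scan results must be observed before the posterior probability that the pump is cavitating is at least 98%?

4

Prior odds: 0.0013 ÷ 0.9987 = 13/9987.
False-positive rate = 1 − 0.96 = 0.04; likelihood ratio of a positive = 0.87/0.04 = 21.75.
Target odds: 0.98 ÷ 0.02 = 49.
Need (13/9987) × 21.75ⁿ ≥ 49, i.e. 21.75ⁿ ≥ 489363/13.
21.75³ = 658503/64 falls short of 489363/13 but 21.75⁴ = 57289761/256 reaches it, so n = 4.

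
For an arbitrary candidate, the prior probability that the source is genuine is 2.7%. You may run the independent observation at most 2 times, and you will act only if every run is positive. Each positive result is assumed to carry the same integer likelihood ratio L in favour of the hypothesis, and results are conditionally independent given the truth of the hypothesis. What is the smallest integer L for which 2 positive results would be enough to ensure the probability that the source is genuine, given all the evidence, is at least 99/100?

60

Prior odds = 0.027/0.973 = 27/973.
Target odds = 0.99/0.01 = 99.
Need L² ≥ 99 ÷ (27/973) = 10703/3.
59² = 3481 < 10703/3 ≤ 3600 = 60², so L = 60.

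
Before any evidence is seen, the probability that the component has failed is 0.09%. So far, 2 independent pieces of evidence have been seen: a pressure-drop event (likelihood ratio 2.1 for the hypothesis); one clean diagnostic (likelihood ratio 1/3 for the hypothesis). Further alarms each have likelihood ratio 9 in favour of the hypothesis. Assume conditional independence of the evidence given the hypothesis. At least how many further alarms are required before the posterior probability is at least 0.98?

Prior odds = 0.0009/0.9991 = 9/9991.
Combined Bayes factor of the evidence already in hand = 2.1 × (1/3) = 0.7.
Odds after that evidence = (9/9991) × 0.7 = 63/99910.
Target odds = 0.98/0.02 = 49.
Need 9ⁿ ≥ 49 ÷ (63/99910) = 699370/9.
9⁵ = 59049 falls short of 699370/9 but 9⁶ = 531441 reaches it, so n = 6.

6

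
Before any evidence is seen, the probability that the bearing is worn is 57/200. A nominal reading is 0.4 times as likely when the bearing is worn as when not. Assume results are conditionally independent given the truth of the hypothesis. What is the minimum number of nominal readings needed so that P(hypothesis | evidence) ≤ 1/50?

Prior odds: 0.285 ÷ 0.715 = 57/143.
Likelihood ratio per nominal reading = 0.4.
Target posterior odds = 0.02/0.98 = 1/49.
Require 0.4ⁿ ≤ 1/49 ÷ (57/143) = 143/2793.
0.4³ = 0.064 is still above 143/2793 but 0.4⁴ = 0.0256 is at or below it, so n = 4.

4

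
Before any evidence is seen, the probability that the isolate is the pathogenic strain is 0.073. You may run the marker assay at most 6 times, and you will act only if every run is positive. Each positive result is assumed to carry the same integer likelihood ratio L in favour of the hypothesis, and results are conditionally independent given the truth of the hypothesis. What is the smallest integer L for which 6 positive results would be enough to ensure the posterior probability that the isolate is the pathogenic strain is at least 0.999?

Prior odds = 0.073/0.927 = 73/927.
Target odds = 0.999/0.001 = 999.
Need L⁶ ≥ 999 ÷ (73/927) = 926073/73.
4⁶ = 4096 < 926073/73 ≤ 15625 = 5⁶, so L = 5.

5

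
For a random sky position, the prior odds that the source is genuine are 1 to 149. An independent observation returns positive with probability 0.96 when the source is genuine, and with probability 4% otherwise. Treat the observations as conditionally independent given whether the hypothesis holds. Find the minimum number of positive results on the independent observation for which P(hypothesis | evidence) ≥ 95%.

3

Prior odds = 1/149.
Likelihood ratio of a positive result = 0.96/0.04 = 24.
Target odds: 0.95 ÷ 0.05 = 19.
Require 24ⁿ ≥ 19 ÷ (1/149) = 2831.
24² = 576 falls short of 2831 but 24³ = 13824 reaches it, so n = 3.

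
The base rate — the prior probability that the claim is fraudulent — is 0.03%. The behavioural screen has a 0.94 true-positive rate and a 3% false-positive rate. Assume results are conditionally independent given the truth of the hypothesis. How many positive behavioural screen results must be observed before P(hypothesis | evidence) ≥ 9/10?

Prior odds: 0.0003 ÷ 0.9997 = 3/9997.
Likelihood ratio of a positive result = 0.94/0.03 = 94/3.
Target posterior odds = 0.9/0.1 = 9.
Need (3/9997) × (94/3)ⁿ ≥ 9, i.e. (94/3)ⁿ ≥ 29991.
(94/3)² = 8836/9 falls short of 29991 but (94/3)³ = 830584/27 reaches it, so n = 3.

3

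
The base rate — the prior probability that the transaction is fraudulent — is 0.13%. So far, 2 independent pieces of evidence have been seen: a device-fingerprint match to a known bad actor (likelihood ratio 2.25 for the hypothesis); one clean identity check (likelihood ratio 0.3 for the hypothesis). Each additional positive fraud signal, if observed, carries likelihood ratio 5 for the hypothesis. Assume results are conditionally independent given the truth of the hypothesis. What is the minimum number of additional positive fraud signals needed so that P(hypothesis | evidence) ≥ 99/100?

8

Prior odds = 0.0013/0.9987 = 13/9987.
Combined Bayes factor of the evidence already in hand = 2.25 × 0.3 = 0.675.
Odds after that evidence = (13/9987) × 0.675 = 117/133160.
Target odds = 0.99/0.01 = 99.
Need 5ⁿ ≥ 99 ÷ (117/133160) = 1464760/13.
5⁷ = 78125 falls short of 1464760/13 but 5⁸ = 390625 reaches it, so n = 8.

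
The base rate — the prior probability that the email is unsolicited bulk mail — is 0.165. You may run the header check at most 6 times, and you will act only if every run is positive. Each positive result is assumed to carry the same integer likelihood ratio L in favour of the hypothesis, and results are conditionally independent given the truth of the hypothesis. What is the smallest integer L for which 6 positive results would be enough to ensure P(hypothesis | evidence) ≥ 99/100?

3

Prior odds = 0.165/0.835 = 33/167.
Target odds = 0.99/0.01 = 99.
Need L⁶ ≥ 99 ÷ (33/167) = 501.
2⁶ = 64 < 501 ≤ 729 = 3⁶, so L = 3.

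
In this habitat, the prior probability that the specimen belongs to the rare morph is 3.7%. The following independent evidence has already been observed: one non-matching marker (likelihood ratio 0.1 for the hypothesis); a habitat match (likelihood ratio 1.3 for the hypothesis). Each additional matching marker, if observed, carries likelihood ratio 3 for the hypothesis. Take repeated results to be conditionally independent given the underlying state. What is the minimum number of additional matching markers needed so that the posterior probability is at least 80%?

Prior odds = 0.037/0.963 = 37/963.
Combined Bayes factor of the evidence already in hand = 0.1 × 1.3 = 0.13.
Odds after that evidence = (37/963) × 0.13 = 481/96300.
Target odds = 0.8/0.2 = 4.
Need 3ⁿ ≥ 4 ÷ (481/96300) = 385200/481.
3⁶ = 729 falls short of 385200/481 but 3⁷ = 2187 reaches it, so n = 7.

7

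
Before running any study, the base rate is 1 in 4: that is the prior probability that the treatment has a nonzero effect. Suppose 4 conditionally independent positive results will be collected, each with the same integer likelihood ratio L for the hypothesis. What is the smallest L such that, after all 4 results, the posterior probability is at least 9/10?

3

Prior odds = 0.25/0.75 = 1/3.
Target odds = 0.9/0.1 = 9.
Need L⁴ ≥ 9 ÷ (1/3) = 27.
2⁴ = 16 < 27 ≤ 81 = 3⁴, so L = 3.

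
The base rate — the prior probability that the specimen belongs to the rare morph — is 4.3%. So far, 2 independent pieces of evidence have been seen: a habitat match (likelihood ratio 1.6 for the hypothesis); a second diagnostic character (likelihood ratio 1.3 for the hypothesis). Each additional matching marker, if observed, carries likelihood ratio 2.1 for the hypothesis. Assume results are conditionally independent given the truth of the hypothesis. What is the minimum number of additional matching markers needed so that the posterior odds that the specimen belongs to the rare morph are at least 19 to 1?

Prior odds = 0.043/0.957 = 43/957.
Combined Bayes factor of the evidence already in hand = 1.6 × 1.3 = 2.08.
Odds after that evidence = (43/957) × 2.08 = 2236/23925.
Target odds = 19.
Need 2.1ⁿ ≥ 19 ÷ (2236/23925) = 454575/2236.
2.1⁷ ≈180.109 falls short of 454575/2236 but 2.1⁸ ≈378.229 reaches it, so n = 8.

8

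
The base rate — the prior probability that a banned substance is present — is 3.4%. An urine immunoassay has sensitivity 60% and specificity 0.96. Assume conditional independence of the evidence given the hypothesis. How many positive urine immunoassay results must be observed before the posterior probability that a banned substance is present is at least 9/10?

3

Prior odds: 0.034 ÷ 0.966 = 17/483.
False-positive rate = 1 − 0.96 = 0.04; likelihood ratio of a positive = 0.6/0.04 = 15.
Target odds: 0.9 ÷ 0.1 = 9.
Require 15ⁿ ≥ 9 ÷ (17/483) = 4347/17.
15² = 225 falls short of 4347/17 but 15³ = 3375 reaches it, so n = 3.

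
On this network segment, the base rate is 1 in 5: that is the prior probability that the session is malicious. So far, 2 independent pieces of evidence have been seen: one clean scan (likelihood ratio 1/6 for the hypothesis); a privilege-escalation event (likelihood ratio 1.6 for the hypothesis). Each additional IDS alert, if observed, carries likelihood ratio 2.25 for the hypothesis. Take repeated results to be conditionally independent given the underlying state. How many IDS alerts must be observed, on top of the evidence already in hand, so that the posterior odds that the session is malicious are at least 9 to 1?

Prior odds = 0.2/0.8 = 0.25.
Combined Bayes factor of the evidence already in hand = (1/6) × 1.6 = 4/15.
Odds after that evidence = 0.25 × 4/15 = 1/15.
Target odds = 9.
Need 2.25ⁿ ≥ 9 ÷ (1/15) = 135.
2.25⁶ = 531441/4096 falls short of 135 but 2.25⁷ = 4782969/16384 reaches it, so n = 7.

7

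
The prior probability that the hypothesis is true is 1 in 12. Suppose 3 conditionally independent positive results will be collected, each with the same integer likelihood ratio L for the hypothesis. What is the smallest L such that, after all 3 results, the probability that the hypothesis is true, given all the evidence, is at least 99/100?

11

Prior odds = (1/12)/(11/12) = 1/11.
Target odds = 0.99/0.01 = 99.
Need L³ ≥ 99 ÷ (1/11) = 1089.
10³ = 1000 < 1089 ≤ 1331 = 11³, so L = 11.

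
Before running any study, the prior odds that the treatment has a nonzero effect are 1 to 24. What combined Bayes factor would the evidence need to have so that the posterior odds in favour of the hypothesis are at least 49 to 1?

Prior odds = 1/24.
Target odds = 49.
Required Bayes factor = 49 ÷ (1/24) = 1176.

1176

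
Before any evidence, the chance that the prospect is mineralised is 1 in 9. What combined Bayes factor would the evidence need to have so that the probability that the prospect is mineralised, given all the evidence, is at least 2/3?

Prior odds = (1/9)/(8/9) = 0.125.
Target odds = (2/3)/(1/3) = 2.
Required Bayes factor = 2 ÷ 0.125 = 16.

16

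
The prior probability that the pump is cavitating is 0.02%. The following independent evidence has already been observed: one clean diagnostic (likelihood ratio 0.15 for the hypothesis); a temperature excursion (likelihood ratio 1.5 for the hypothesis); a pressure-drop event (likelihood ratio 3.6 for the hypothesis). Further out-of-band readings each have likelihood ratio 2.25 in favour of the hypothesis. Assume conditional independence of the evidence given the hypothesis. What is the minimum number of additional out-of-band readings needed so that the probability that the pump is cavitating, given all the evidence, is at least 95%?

15

Prior odds = 0.0002/0.9998 = 1/4999.
Combined Bayes factor of the evidence already in hand = 0.15 × 1.5 × 3.6 = 0.81.
Odds after that evidence = (1/4999) × 0.81 = 81/499900.
Target odds = 0.95/0.05 = 19.
Need 2.25ⁿ ≥ 19 ÷ (81/499900) = 9498100/81.
2.25¹⁴ ≈85222.7 falls short of 9498100/81 but 2.25¹⁵ ≈191751 reaches it, so n = 15.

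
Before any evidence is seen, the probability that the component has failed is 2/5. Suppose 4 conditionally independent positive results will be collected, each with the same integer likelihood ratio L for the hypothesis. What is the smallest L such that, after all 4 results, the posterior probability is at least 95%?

3

Prior odds = 0.4/0.6 = 2/3.
Target odds = 0.95/0.05 = 19.
Need L⁴ ≥ 19 ÷ (2/3) = 28.5.
2⁴ = 16 < 28.5 ≤ 81 = 3⁴, so L = 3.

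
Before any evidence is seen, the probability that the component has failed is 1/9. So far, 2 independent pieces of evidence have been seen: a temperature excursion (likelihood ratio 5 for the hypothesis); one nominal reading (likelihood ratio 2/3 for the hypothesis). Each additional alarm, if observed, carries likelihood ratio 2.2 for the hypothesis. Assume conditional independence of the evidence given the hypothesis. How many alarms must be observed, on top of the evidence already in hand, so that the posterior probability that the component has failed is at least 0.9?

Prior odds = (1/9)/(8/9) = 0.125.
Combined Bayes factor of the evidence already in hand = 5 × (2/3) = 10/3.
Odds after that evidence = 0.125 × 10/3 = 5/12.
Target odds = 0.9/0.1 = 9.
Need 2.2ⁿ ≥ 9 ÷ (5/12) = 21.6.
2.2³ = 10.648 falls short of 21.6 but 2.2⁴ = 23.4256 reaches it, so n = 4.

4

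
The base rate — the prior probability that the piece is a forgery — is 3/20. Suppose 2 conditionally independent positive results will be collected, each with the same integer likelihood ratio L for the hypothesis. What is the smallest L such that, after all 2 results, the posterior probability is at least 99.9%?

Prior odds = 0.15/0.85 = 3/17.
Target odds = 0.999/0.001 = 999.
Need L² ≥ 999 ÷ (3/17) = 5661.
75² = 5625 < 5661 ≤ 5776 = 76², so L = 76.

76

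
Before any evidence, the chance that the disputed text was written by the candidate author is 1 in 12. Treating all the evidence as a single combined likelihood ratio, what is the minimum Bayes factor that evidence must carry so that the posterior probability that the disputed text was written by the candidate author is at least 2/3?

22

Prior odds = (1/12)/(11/12) = 1/11.
Target odds = (2/3)/(1/3) = 2.
Required Bayes factor = 2 ÷ (1/11) = 22.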